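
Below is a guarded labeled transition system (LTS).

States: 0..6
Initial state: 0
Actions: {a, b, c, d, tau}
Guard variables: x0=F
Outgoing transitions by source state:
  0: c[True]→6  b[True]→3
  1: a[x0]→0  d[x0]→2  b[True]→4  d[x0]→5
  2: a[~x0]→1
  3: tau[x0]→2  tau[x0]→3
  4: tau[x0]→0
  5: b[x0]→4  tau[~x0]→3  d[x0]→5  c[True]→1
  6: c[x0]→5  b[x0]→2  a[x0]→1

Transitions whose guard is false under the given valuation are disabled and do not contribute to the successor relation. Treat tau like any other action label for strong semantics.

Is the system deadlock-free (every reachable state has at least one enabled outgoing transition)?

Reachable = {0,3,6}
  0: b→3  c→6  [deg 2]
  3: ∅  [no exit]
  6: ∅  [no exit]
witness 3: b

Answer: DEADLOCK at state 3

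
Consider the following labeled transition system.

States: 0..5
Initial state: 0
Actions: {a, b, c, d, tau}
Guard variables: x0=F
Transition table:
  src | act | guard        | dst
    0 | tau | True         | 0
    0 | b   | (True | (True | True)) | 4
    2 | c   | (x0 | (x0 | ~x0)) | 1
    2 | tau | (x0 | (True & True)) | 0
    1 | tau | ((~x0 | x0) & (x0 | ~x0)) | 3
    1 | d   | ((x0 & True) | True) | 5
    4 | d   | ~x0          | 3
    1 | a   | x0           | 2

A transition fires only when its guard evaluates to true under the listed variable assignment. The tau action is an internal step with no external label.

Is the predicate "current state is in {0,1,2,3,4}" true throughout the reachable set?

Answer: INVARIANT HOLDS

Working:
Allowed set {0,1,2,3,4}
R = {0,3,4}
  0: ok
  3: ok
  4: ok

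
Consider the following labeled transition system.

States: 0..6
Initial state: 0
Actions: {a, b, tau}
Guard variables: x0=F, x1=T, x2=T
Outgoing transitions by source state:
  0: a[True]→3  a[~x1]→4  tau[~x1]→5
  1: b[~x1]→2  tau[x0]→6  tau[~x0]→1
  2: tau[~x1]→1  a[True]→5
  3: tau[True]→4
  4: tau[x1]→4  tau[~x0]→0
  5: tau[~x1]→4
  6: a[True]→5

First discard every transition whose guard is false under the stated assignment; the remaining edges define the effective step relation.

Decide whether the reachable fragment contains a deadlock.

Reach set: {0,3,4}
  0: a→3  [1 exit(s)]
  3: tau→4  [1 exit(s)]
  4: tau→0  tau→4  [2 exit(s)]

Answer: DEADLOCK-FREE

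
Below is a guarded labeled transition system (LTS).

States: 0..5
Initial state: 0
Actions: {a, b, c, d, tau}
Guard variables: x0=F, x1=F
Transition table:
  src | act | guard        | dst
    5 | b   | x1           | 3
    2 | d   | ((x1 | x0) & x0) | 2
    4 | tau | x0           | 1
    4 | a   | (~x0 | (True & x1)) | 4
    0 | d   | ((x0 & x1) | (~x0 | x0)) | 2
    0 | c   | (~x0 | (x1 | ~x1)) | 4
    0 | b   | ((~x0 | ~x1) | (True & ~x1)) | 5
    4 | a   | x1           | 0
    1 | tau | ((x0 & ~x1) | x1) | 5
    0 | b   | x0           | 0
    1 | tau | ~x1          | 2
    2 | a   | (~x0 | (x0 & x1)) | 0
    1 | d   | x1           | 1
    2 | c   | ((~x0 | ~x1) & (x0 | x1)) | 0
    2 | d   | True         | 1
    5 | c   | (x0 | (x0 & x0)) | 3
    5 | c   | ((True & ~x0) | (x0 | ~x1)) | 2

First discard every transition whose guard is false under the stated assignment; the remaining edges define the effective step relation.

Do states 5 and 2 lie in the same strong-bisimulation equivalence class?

Refine partition for ~:
  P[0] = {{0,1,2,3,4,5}}
  P[1] = {{0},{1},{2},{3},{4},{5}}
stable after 2 split(s): 6 block(s)
5∈{5}, 2∈{2}

Answer: NOT BISIMILAR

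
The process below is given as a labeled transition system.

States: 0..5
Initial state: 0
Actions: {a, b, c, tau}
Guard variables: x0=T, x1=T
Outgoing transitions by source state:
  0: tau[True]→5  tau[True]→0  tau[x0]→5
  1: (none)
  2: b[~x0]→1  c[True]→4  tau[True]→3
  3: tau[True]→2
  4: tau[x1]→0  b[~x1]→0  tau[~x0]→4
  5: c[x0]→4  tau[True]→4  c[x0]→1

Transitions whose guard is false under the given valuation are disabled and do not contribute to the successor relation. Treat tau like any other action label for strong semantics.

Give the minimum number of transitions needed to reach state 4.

Breadth-first toward 4:
  L0 = {0}
  L1 = {5}
  L2 = {1,4}
first hit 4 at d=2 via tau·c

Answer: 2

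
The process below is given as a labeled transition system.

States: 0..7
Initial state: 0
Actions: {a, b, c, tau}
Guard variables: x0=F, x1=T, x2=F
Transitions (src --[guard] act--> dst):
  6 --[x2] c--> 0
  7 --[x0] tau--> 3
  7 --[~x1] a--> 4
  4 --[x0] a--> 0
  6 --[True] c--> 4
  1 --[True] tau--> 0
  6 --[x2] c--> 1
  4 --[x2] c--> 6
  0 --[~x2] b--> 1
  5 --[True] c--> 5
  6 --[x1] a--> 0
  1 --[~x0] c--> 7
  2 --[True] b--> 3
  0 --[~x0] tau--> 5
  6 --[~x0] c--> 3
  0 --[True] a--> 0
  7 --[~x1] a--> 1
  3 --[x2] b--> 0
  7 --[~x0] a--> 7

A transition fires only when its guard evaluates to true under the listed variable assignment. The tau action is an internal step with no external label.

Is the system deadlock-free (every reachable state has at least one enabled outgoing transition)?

Answer: DEADLOCK-FREE

Working:
Reach set: {0,1,5,7}
  0: a→0  b→1  tau→5  [3 out]
  1: c→7  tau→0  [2 out]
  5: c→5  [1 out]
  7: a→7  [1 out]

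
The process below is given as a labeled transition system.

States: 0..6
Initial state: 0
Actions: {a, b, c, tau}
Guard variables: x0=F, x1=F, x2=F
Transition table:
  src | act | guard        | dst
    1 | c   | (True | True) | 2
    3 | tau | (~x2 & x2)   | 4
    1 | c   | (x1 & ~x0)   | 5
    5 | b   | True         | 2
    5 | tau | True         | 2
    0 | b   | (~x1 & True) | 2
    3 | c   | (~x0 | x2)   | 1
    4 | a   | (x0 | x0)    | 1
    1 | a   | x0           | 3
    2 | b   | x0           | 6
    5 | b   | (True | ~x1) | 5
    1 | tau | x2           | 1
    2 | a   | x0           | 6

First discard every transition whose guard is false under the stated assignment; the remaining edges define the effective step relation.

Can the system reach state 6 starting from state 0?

Answer: UNREACHABLE

Trace:
After dropping false guards: 6 live edges.
depth 0: {0}
depth 1: {2}  cumulative {0,2}
Reachable = {0,2}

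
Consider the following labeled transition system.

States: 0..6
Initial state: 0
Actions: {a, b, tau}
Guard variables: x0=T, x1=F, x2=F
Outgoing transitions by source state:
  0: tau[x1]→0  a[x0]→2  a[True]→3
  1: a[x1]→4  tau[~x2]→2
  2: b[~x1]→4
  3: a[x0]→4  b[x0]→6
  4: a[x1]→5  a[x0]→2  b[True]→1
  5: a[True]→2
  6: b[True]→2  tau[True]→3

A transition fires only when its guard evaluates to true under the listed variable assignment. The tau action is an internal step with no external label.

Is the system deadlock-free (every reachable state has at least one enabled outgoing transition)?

Reach set: {0,1,2,3,4,6}
  0: a→2  a→3  [2 out]
  1: tau→2  [1 out]
  2: b→4  [1 out]
  3: a→4  b→6  [2 out]
  4: a→2  b→1  [2 out]
  6: b→2  tau→3  [2 out]

Answer: DEADLOCK-FREE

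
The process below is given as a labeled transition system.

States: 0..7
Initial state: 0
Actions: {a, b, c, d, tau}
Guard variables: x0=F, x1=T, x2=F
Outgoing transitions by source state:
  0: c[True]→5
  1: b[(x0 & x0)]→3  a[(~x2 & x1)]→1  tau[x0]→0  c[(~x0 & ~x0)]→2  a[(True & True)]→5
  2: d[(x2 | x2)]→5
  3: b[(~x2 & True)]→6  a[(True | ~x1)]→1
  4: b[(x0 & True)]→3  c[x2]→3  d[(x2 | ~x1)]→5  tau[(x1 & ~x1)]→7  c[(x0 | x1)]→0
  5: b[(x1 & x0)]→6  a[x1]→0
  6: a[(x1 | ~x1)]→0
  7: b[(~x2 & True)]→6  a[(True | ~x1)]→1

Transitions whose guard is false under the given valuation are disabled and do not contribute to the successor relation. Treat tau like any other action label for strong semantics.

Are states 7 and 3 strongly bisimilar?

Answer: BISIMILAR

Analysis:
Refine partition for ~:
  round 0: {{0,1,2,3,4,5,6,7}}
  round 1: {{0,4},{1},{2},{3,7},{5,6}}
  round 2: {{0},{1},{2},{3,7},{4},{5,6}}
6 equivalence class(es) (converged in 3)
7∈{3,7}, 3∈{3,7}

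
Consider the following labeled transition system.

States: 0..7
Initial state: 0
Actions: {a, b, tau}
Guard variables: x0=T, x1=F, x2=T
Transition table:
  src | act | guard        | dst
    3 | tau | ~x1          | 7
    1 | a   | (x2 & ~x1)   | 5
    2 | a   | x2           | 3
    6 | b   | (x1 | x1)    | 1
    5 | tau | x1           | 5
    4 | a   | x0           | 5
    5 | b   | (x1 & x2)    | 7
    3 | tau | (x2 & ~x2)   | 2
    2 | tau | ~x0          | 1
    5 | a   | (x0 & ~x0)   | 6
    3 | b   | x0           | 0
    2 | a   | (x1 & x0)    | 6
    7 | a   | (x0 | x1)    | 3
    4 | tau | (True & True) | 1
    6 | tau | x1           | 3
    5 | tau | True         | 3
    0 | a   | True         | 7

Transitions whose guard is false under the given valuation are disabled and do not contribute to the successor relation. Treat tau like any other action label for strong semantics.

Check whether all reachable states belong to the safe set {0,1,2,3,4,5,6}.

Inv-set: {0,1,2,3,4,5,6}
Reach set: {0,3,7}
  0: safe
  3: safe
  7: VIOLATES
witness against invariant: a → 7

Answer: INVARIANT VIOLATED at state 7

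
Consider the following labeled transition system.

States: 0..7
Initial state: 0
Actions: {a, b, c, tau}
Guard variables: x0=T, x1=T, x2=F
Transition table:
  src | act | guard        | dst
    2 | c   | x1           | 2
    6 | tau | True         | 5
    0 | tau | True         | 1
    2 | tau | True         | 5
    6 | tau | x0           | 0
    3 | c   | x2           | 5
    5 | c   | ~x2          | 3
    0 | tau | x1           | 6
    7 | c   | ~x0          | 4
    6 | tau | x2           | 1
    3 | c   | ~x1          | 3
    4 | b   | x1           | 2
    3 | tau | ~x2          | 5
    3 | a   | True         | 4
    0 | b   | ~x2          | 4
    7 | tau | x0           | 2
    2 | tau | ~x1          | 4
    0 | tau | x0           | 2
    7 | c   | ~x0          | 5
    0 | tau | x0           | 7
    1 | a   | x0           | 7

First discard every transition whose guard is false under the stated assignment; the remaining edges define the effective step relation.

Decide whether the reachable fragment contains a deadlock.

Answer: DEADLOCK-FREE

Analysis:
Reach set: {0,1,2,3,4,5,6,7}
  0: b→4  tau→1  tau→2  tau→6  tau→7  [deg 5]
  1: a→7  [deg 1]
  2: c→2  tau→5  [deg 2]
  3: a→4  tau→5  [deg 2]
  4: b→2  [deg 1]
  5: c→3  [deg 1]
  6: tau→0  tau→5  [deg 2]
  7: tau→2  [deg 1]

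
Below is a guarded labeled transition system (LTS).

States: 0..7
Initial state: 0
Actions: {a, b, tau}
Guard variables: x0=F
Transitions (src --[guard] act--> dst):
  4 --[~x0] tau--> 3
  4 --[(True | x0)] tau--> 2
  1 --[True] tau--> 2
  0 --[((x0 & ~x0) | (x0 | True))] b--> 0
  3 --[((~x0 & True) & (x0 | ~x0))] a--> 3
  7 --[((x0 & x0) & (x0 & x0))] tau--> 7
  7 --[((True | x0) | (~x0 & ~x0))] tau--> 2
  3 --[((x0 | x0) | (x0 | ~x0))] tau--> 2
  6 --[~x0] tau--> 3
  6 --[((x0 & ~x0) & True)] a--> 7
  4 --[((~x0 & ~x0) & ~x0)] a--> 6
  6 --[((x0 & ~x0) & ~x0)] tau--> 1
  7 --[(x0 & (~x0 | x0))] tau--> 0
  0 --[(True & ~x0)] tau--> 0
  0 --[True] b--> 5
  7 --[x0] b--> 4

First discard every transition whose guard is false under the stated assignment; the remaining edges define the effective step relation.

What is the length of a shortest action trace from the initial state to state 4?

Answer: UNREACHABLE

Trace:
Breadth-first toward 4:
  depth 0: {0}
  depth 1: {5}
4 never appears.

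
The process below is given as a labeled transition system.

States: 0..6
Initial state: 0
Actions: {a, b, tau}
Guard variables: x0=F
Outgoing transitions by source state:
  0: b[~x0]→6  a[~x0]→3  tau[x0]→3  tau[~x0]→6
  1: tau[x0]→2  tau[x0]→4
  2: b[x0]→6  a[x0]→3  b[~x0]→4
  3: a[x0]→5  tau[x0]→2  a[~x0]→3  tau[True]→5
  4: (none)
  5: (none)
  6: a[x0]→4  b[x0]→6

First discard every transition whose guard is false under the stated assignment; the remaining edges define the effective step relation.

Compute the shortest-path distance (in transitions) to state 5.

Answer: 2

Trace:
BFS to 5:
  depth 0: {0}
  depth 1: {3,6}
  depth 2: {5}
5 enters at depth 2; path a·tau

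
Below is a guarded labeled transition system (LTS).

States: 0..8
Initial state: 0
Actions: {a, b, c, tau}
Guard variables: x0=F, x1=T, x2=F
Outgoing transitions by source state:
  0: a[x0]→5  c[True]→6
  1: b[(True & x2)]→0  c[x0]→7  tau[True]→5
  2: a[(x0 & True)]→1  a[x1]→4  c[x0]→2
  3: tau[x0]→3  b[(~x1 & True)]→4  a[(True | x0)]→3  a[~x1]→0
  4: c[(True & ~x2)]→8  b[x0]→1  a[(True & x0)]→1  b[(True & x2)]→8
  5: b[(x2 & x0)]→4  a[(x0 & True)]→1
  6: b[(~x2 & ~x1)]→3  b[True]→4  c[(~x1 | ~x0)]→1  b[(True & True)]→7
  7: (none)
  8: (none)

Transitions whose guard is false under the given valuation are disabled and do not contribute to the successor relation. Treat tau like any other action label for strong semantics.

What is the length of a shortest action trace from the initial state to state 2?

Answer: UNREACHABLE

Working:
BFS to 2:
  L0 = {0}
  L1 = {6}
  L2 = {1,4,7}
  L3 = {5,8}
2 never appears.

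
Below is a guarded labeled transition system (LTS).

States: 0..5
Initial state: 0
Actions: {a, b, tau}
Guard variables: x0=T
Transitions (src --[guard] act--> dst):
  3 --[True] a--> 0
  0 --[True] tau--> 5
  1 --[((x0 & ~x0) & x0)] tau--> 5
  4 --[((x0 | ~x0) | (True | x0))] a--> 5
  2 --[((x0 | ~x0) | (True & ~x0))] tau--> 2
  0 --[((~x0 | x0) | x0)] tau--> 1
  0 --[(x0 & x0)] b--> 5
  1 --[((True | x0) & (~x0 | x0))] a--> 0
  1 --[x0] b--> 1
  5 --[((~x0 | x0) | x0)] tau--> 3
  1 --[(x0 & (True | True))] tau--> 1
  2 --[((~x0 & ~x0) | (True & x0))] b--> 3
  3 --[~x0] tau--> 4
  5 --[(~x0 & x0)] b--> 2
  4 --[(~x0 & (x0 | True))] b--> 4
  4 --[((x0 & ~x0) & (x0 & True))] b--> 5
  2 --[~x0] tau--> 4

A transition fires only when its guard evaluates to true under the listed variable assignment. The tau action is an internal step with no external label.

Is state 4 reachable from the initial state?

After dropping false guards: 11 live edges.
Layer 0: {0}
Layer 1: {1,5}  total {0,1,5}
Layer 2: {3}  total {0,1,3,5}
R = {0,1,3,5}

Answer: UNREACHABLE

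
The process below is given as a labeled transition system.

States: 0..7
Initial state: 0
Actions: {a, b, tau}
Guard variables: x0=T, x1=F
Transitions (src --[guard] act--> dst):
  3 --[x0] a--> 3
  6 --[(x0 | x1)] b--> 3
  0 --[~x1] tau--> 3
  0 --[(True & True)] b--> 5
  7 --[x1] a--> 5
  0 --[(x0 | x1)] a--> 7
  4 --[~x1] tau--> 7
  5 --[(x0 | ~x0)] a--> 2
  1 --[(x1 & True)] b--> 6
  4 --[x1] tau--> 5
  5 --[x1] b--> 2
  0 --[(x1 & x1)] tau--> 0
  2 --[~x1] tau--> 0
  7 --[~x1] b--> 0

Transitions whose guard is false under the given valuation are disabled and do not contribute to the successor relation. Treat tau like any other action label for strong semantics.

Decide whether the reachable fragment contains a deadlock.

Reachable = {0,2,3,5,7}
  0: a→7  b→5  tau→3  [3 exit(s)]
  2: tau→0  [1 exit(s)]
  3: a→3  [1 exit(s)]
  5: a→2  [1 exit(s)]
  7: b→0  [1 exit(s)]

Answer: DEADLOCK-FREE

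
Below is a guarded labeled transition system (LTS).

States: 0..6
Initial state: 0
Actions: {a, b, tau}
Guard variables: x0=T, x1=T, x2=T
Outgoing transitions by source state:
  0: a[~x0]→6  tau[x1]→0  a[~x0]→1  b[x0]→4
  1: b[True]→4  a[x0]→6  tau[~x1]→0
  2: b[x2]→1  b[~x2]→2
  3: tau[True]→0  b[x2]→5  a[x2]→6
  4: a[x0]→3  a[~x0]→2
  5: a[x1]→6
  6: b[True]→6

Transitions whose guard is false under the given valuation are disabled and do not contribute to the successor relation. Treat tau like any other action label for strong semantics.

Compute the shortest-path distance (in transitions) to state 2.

Answer: UNREACHABLE

Analysis:
Breadth-first toward 2:
  depth 0: {0}
  depth 1: {4}
  depth 2: {3}
  depth 3: {5,6}
2 never appears.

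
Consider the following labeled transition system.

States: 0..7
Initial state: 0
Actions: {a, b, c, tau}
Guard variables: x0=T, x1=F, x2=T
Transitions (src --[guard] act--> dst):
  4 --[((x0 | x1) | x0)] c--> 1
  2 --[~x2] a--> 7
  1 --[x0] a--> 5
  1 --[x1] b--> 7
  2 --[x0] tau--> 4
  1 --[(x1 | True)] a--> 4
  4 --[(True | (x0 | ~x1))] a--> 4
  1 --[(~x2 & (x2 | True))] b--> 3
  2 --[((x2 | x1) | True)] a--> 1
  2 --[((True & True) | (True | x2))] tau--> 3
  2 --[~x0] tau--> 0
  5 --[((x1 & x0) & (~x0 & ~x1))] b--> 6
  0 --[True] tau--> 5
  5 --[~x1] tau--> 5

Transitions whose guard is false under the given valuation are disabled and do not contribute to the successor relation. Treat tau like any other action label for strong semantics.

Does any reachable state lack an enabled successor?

Reachable = {0,5}
  0: tau→5  [1 out]
  5: tau→5  [1 out]

Answer: DEADLOCK-FREE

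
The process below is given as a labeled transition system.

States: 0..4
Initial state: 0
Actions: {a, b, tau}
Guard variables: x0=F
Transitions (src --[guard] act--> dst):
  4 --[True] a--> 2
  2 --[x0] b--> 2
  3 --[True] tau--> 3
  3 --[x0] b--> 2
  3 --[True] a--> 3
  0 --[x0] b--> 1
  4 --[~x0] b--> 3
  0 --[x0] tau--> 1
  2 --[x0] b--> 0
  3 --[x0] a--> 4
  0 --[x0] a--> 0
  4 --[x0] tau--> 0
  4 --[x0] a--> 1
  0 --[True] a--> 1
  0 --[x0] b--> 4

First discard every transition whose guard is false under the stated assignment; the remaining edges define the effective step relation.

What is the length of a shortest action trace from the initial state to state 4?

Answer: UNREACHABLE

Working:
BFS to 4:
  Layer 0: {0}
  Layer 1: {1}
4 never appears.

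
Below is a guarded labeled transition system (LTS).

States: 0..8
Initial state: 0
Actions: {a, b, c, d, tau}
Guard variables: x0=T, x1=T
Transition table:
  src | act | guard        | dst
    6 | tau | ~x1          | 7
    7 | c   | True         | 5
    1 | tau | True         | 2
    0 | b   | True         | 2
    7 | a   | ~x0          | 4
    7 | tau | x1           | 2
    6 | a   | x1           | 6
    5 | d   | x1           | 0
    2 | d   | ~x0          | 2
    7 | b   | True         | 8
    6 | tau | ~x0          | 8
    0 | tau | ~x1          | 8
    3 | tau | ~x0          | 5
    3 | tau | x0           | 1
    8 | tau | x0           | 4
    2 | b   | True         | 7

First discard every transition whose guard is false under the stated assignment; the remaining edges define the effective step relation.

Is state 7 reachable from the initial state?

Guard filter leaves 10 enabled edge(s).
depth 0: {0}
depth 1: {2}  cumulative {0,2}
depth 2: {7}  cumulative {0,2,7}
depth 3: {5,8}  cumulative {0,2,5,7,8}
depth 4: {4}  cumulative {0,2,4,5,7,8}
Reach set: {0,2,4,5,7,8}
trace reaching 7: b·b

Answer: REACHABLE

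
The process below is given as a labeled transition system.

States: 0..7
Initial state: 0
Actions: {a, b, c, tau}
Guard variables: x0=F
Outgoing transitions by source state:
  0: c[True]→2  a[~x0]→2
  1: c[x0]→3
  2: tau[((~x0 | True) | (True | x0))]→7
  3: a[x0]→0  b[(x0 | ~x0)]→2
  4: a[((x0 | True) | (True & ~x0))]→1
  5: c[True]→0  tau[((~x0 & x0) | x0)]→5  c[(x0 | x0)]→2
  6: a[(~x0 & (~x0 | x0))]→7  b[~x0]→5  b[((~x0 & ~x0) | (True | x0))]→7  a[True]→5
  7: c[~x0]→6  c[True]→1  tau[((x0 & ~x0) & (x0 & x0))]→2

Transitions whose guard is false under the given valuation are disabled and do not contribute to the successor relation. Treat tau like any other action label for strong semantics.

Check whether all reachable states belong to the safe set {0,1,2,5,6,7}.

Answer: INVARIANT HOLDS

Analysis:
Allowed set {0,1,2,5,6,7}
Reach set: {0,1,2,5,6,7}
  0: ✓
  1: ✓
  2: ✓
  5: ✓
  6: ✓
  7: ✓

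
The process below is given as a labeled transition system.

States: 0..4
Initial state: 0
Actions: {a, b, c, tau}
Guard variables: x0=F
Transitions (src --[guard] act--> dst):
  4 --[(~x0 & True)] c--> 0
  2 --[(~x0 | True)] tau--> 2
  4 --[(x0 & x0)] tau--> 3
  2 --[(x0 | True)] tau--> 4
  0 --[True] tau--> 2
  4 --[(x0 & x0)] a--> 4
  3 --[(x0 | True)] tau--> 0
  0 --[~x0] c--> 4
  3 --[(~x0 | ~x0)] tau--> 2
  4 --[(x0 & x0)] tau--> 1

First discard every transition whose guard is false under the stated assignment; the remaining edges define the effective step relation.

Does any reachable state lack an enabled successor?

Answer: DEADLOCK-FREE

Analysis:
R = {0,2,4}
  0: c→4  tau→2  [2 exit(s)]
  2: tau→2  tau→4  [2 exit(s)]
  4: c→0  [1 exit(s)]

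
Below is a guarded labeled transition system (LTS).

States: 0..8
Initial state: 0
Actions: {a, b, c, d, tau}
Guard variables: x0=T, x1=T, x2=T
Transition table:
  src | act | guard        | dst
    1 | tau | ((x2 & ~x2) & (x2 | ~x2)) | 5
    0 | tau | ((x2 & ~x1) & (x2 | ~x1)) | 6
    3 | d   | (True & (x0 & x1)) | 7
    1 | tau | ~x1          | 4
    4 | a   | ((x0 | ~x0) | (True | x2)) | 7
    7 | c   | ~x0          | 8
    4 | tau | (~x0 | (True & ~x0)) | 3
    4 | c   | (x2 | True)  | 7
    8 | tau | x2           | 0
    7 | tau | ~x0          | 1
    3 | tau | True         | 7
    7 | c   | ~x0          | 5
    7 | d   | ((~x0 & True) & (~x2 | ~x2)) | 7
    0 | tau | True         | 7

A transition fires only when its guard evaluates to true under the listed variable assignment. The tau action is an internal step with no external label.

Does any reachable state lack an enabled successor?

Answer: DEADLOCK at state 7

Analysis:
Reach set: {0,7}
  0: tau→7  [1 out]
  7: ∅  [no exit]
trace reaching 7: tau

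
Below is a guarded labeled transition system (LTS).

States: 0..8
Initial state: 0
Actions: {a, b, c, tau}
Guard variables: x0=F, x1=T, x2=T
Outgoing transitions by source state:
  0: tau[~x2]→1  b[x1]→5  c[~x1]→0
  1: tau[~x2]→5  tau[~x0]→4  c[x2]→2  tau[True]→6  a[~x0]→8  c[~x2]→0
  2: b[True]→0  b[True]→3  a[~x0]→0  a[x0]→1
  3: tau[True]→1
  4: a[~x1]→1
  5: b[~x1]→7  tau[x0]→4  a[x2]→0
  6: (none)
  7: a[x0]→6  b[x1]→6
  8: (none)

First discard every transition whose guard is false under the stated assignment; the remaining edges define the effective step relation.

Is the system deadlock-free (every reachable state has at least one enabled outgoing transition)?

Reachable = {0,5}
  0: b→5  [1 exit(s)]
  5: a→0  [1 exit(s)]

Answer: DEADLOCK-FREE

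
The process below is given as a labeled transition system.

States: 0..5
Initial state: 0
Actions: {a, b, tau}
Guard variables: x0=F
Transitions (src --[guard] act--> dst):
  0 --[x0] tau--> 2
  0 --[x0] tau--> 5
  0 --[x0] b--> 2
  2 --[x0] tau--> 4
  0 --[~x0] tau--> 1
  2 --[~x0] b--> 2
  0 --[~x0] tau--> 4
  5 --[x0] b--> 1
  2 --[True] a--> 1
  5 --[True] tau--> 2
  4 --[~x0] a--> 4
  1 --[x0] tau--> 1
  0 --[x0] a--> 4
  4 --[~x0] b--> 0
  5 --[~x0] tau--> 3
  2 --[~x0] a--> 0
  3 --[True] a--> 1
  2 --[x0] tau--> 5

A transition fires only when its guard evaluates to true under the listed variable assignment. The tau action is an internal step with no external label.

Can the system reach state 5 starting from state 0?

Answer: UNREACHABLE

Working:
After dropping false guards: 10 live edges.
L0 = {0}
L1 = {1,4}  now seen {0,1,4}
Reachable = {0,1,4}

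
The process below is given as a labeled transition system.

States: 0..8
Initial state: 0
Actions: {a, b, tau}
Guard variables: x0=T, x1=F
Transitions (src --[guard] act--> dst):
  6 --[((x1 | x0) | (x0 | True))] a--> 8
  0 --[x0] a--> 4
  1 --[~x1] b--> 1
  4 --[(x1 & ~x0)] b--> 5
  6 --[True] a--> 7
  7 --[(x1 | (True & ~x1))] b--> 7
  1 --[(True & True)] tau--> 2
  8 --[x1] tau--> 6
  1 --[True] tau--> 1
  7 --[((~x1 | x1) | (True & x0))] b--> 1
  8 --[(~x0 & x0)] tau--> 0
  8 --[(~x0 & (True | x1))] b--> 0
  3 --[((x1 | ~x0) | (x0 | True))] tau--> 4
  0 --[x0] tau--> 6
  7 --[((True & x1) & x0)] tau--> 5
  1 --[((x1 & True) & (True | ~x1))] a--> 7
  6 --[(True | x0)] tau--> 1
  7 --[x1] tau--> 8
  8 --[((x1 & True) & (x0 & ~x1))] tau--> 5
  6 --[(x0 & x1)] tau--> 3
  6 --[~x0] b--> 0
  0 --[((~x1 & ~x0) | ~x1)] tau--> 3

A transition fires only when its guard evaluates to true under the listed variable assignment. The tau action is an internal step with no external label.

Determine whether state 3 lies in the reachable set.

Answer: REACHABLE

Trace:
12 transition(s) survive guard evaluation.
Layer 0: {0}
Layer 1: {3,4,6}  now seen {0,3,4,6}
Layer 2: {1,7,8}  now seen {0,1,3,4,6,7,8}
Layer 3: {2}  now seen {0,1,2,3,4,6,7,8}
R = {0,1,2,3,4,6,7,8}
Path to 3: tau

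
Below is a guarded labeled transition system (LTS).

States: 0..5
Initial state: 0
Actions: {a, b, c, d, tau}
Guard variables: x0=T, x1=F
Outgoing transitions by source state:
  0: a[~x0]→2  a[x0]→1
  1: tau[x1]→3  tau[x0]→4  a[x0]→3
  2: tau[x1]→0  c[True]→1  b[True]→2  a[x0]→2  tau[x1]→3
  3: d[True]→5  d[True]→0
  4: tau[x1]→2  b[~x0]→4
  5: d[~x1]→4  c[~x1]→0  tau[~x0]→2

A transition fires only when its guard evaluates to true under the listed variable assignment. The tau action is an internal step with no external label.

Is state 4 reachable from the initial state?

Guard filter leaves 10 enabled edge(s).
Layer 0: {0}
Layer 1: {1}  now seen {0,1}
Layer 2: {3,4}  now seen {0,1,3,4}
Layer 3: {5}  now seen {0,1,3,4,5}
Reach set: {0,1,3,4,5}
Path to 4: a·tau

Answer: REACHABLE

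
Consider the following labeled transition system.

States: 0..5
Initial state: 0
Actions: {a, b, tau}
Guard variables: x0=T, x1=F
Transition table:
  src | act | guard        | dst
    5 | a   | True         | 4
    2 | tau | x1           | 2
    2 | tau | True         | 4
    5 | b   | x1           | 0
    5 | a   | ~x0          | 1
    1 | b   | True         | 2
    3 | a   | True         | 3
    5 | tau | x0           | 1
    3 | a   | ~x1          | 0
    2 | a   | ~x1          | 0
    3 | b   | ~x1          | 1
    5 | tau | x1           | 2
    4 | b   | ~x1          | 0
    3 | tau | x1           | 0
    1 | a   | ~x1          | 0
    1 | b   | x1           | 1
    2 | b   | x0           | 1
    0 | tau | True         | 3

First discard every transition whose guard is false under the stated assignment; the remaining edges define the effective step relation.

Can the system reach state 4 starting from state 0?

Guard filter leaves 12 enabled edge(s).
L0 = {0}
L1 = {3}  cumulative {0,3}
L2 = {1}  cumulative {0,1,3}
L3 = {2}  cumulative {0,1,2,3}
L4 = {4}  cumulative {0,1,2,3,4}
R = {0,1,2,3,4}
trace reaching 4: tau·b·b·tau

Answer: REACHABLE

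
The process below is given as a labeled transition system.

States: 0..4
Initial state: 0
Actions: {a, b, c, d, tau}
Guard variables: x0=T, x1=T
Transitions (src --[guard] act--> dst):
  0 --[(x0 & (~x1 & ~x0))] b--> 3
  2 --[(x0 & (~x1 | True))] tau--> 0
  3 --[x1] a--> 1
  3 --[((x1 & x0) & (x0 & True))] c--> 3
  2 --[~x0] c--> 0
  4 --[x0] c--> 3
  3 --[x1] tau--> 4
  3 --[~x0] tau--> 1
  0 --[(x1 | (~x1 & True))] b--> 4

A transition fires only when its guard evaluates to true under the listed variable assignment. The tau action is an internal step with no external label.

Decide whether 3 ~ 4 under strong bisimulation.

Refine partition for ~:
  π0 = {{0,1,2,3,4}}
  π1 = {{0},{1},{2},{3},{4}}
stable after 2 split(s): 5 block(s)
class of 3: {3}; class of 4: {4}

Answer: NOT BISIMILAR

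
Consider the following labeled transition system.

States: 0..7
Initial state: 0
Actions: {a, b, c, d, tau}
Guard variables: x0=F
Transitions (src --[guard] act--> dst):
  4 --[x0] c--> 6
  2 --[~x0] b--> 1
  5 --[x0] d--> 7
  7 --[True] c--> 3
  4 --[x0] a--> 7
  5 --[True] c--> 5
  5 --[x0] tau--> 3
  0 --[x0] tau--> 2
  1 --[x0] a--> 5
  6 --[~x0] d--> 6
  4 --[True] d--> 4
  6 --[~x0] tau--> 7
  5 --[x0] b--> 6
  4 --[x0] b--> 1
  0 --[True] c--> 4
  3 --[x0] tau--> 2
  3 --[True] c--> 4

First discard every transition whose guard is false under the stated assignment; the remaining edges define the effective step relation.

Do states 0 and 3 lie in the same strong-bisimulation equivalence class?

Bisimulation quotient by refinement:
  P[0] = {{0,1,2,3,4,5,6,7}}
  P[1] = {{0,3,5,7},{1},{2},{4},{6}}
  P[2] = {{0,3},{1},{2},{4},{5,7},{6}}
  P[3] = {{0,3},{1},{2},{4},{5},{6},{7}}
Fixed point at round 4; 7 class(es).
class of 0: {0,3}; class of 3: {0,3}

Answer: BISIMILAR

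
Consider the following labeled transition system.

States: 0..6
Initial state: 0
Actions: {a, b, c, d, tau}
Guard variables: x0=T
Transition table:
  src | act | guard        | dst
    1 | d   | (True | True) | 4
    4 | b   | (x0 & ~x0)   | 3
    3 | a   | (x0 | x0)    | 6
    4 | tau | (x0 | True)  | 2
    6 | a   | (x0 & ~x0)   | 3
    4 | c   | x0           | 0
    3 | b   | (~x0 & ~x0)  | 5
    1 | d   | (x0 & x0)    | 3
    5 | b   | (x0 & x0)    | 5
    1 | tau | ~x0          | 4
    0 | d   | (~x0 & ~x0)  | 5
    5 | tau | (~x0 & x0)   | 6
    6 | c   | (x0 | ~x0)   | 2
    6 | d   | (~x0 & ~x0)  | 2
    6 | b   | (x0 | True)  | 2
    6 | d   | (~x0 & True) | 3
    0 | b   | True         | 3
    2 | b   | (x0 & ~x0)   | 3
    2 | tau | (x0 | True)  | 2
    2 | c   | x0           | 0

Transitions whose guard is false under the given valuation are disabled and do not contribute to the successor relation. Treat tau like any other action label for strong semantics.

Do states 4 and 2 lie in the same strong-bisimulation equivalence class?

Answer: BISIMILAR

Analysis:
Refine partition for ~:
  π0 = {{0,1,2,3,4,5,6}}
  π1 = {{0,5},{1},{2,4},{3},{6}}
  π2 = {{0},{1},{2,4},{3},{5},{6}}
6 equivalence class(es) (converged in 3)
[4]={2,4}  [2]={2,4}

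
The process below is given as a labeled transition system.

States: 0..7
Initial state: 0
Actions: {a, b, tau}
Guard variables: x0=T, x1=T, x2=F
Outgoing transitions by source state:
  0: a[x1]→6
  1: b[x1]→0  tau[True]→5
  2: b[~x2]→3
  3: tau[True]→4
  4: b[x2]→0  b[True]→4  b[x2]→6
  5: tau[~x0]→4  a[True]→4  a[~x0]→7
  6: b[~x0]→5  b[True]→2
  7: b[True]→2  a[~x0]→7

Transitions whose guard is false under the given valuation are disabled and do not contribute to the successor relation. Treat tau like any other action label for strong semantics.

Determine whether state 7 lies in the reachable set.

9 transition(s) survive guard evaluation.
Layer 0: {0}
Layer 1: {6}  now seen {0,6}
Layer 2: {2}  now seen {0,2,6}
Layer 3: {3}  now seen {0,2,3,6}
Layer 4: {4}  now seen {0,2,3,4,6}
R = {0,2,3,4,6}

Answer: UNREACHABLE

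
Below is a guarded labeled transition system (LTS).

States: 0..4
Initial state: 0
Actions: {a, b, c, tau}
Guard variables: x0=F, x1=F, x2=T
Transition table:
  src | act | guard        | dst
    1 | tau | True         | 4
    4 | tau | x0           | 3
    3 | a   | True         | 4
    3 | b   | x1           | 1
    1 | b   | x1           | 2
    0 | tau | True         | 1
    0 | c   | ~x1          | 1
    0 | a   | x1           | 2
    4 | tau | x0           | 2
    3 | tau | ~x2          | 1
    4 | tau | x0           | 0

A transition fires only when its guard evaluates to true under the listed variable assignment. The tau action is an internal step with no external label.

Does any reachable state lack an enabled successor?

Reachable = {0,1,4}
  0: c→1  tau→1  [deg 2]
  1: tau→4  [deg 1]
  4: ∅  [deadlock]
trace reaching 4: tau·tau

Answer: DEADLOCK at state 4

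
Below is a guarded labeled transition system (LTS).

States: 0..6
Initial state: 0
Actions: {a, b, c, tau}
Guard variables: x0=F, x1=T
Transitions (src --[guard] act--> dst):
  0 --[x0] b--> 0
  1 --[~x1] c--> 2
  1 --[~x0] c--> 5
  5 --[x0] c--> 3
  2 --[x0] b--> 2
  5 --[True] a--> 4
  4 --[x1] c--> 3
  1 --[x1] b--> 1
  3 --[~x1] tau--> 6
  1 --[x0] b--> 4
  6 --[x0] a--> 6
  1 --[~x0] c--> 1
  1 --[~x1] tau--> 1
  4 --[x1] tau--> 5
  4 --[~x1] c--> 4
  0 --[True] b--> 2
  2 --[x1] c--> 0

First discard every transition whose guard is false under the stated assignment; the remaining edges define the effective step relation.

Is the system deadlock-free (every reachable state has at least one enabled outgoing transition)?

R = {0,2}
  0: b→2  [1 exit(s)]
  2: c→0  [1 exit(s)]

Answer: DEADLOCK-FREE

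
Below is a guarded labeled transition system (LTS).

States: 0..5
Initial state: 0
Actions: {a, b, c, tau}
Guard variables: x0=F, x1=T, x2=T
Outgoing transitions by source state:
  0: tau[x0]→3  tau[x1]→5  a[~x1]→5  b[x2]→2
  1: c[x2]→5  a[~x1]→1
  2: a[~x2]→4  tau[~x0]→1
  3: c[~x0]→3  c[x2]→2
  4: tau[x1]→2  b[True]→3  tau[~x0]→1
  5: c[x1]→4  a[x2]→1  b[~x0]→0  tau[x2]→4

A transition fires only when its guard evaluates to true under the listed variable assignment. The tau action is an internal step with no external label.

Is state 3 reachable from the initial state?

13 transition(s) survive guard evaluation.
Layer 0: {0}
Layer 1: {2,5}  now seen {0,2,5}
Layer 2: {1,4}  now seen {0,1,2,4,5}
Layer 3: {3}  now seen {0,1,2,3,4,5}
Reach set: {0,1,2,3,4,5}
Path to 3: tau·c·b

Answer: REACHABLE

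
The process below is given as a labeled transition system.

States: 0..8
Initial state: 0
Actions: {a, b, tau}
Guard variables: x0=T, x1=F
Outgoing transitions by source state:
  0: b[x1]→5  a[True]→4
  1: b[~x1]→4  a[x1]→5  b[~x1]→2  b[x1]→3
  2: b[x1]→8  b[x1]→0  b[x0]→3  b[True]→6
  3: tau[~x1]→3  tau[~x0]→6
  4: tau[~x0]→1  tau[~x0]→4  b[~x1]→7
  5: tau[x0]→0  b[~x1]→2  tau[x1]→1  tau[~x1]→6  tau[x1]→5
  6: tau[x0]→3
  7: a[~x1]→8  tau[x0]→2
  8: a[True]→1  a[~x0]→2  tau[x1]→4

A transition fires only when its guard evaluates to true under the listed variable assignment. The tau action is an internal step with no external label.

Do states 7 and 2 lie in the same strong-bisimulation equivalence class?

Answer: NOT BISIMILAR

Trace:
Refine partition for ~:
  P[0] = {{0,1,2,3,4,5,6,7,8}}
  P[1] = {{0,8},{1,2,4},{3,6},{5},{7}}
  P[2] = {{0,8},{1},{2},{3,6},{4},{5},{7}}
  P[3] = {{0},{1},{2},{3,6},{4},{5},{7},{8}}
Fixed point at round 4; 8 class(es).
[7]={7}  [2]={2}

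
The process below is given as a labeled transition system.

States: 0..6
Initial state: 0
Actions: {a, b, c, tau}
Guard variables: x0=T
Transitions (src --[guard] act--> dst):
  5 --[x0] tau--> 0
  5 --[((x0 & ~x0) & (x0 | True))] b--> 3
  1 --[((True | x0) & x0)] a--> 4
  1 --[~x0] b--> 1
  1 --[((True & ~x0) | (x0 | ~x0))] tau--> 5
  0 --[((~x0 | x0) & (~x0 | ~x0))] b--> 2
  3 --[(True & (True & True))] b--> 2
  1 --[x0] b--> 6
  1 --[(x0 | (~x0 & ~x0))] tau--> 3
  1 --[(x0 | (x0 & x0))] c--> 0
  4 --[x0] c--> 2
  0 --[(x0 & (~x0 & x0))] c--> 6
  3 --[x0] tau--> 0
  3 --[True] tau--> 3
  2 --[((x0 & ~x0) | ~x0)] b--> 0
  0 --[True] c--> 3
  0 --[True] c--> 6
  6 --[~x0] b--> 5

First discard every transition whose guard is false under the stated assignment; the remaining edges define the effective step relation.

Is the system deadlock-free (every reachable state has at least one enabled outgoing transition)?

R = {0,2,3,6}
  0: c→3  c→6  [deg 2]
  2: ∅  [STUCK]
  3: b→2  tau→0  tau→3  [deg 3]
  6: ∅  [STUCK]
trace reaching 2: c·b

Answer: DEADLOCK at state 2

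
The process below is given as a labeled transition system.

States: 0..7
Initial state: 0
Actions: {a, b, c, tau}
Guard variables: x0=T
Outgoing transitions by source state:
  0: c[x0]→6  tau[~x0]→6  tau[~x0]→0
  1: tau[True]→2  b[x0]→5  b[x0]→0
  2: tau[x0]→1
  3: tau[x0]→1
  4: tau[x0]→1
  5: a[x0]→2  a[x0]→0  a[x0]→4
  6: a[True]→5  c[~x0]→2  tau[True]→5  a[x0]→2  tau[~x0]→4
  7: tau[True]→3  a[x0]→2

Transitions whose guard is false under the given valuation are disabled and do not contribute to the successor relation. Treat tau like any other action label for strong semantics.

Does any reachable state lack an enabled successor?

Answer: DEADLOCK-FREE

Trace:
Reach set: {0,1,2,4,5,6}
  0: c→6  [1 exit(s)]
  1: b→0  b→5  tau→2  [3 exit(s)]
  2: tau→1  [1 exit(s)]
  4: tau→1  [1 exit(s)]
  5: a→0  a→2  a→4  [3 exit(s)]
  6: a→2  a→5  tau→5  [3 exit(s)]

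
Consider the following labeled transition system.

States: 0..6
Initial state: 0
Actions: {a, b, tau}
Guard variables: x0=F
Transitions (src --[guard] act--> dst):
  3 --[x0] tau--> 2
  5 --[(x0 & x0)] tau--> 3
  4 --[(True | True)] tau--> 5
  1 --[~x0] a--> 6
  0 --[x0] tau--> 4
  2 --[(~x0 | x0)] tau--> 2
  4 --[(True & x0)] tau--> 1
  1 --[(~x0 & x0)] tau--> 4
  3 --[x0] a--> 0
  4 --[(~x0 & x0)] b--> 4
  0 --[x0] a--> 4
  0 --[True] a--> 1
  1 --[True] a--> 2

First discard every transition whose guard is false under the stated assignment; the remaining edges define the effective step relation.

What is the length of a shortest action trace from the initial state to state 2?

Answer: 2

Trace:
BFS to 2:
  Layer 0: {0}
  Layer 1: {1}
  Layer 2: {2,6}
first hit 2 at d=2 via a·a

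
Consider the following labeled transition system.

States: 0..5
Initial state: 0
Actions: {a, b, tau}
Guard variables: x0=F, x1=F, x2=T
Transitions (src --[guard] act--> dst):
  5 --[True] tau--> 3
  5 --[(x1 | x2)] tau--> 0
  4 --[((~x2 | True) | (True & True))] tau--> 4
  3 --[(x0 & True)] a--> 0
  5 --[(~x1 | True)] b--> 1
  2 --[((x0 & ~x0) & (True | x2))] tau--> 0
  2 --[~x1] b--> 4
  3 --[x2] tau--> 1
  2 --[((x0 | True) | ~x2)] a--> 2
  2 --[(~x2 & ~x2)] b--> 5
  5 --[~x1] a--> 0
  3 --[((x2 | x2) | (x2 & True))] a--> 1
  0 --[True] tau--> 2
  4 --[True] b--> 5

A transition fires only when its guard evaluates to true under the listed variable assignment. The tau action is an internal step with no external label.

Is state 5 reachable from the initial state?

After dropping false guards: 11 live edges.
Layer 0: {0}
Layer 1: {2}  total {0,2}
Layer 2: {4}  total {0,2,4}
Layer 3: {5}  total {0,2,4,5}
Layer 4: {1,3}  total {0,1,2,3,4,5}
Reachable = {0,1,2,3,4,5}
trace reaching 5: tau·b·b

Answer: REACHABLE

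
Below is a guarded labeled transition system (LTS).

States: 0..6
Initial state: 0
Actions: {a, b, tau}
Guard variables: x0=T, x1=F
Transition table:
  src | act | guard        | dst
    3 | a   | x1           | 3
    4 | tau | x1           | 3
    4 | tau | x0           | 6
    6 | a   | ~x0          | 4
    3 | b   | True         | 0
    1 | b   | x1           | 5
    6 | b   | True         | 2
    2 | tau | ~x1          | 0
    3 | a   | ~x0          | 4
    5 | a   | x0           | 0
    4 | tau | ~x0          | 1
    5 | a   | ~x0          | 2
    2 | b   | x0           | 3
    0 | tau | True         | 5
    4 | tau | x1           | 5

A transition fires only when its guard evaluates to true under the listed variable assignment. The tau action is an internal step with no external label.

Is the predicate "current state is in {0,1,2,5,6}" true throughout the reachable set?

Allowed set {0,1,2,5,6}
Reachable = {0,5}
  0: ok
  5: ok

Answer: INVARIANT HOLDS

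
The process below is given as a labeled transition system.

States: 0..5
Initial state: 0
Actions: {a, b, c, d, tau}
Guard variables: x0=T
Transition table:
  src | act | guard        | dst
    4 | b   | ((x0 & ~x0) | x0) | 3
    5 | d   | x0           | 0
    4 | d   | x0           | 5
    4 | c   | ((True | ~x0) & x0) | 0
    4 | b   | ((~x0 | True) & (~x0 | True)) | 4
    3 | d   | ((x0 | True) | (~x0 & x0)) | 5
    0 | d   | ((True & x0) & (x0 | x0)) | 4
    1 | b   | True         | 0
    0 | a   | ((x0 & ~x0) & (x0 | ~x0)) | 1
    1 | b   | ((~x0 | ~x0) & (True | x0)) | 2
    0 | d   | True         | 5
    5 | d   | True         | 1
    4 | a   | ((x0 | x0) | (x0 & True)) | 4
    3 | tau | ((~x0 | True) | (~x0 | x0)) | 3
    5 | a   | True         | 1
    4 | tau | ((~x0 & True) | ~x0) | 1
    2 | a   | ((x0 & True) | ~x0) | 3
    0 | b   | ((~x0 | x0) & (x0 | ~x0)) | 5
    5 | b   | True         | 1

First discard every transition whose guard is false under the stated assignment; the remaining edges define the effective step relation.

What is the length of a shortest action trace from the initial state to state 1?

Answer: 2

Working:
Breadth-first toward 1:
  depth 0: {0}
  depth 1: {4,5}
  depth 2: {1,3}
first hit 1 at d=2 via b·a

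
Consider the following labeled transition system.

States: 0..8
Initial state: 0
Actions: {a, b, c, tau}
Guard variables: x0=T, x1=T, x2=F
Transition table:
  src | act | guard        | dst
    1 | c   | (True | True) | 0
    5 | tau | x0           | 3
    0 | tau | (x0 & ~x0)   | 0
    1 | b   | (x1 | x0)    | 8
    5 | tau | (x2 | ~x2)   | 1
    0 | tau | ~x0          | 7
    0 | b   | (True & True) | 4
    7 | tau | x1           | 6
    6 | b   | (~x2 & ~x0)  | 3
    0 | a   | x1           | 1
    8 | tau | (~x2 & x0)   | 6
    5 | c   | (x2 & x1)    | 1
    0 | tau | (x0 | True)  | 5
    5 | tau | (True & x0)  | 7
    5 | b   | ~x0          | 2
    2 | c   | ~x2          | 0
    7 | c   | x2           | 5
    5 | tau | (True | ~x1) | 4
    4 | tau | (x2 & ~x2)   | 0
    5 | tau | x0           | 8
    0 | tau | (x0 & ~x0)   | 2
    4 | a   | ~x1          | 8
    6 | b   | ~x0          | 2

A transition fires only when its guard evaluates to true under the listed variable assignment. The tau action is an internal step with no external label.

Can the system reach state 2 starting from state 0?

Answer: UNREACHABLE

Working:
Guard filter leaves 13 enabled edge(s).
depth 0: {0}
depth 1: {1,4,5}  total {0,1,4,5}
depth 2: {3,7,8}  total {0,1,3,4,5,7,8}
depth 3: {6}  total {0,1,3,4,5,6,7,8}
Reachable = {0,1,3,4,5,6,7,8}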